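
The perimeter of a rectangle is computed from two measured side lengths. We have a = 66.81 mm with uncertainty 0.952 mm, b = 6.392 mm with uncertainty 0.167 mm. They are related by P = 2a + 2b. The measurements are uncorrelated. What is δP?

1.93 mm

Absolute uncertainties add in quadrature for a linear combination:
  (2·δa)² = 3.63;  (2·δb)² = 0.112
δP = √(3.74) = 1.93 mm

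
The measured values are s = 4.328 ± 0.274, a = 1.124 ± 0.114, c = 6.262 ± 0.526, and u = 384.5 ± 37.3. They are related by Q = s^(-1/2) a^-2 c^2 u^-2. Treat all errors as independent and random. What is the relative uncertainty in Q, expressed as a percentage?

32.9%

Products/powers → add relative errors in quadrature, weighted by exponent:
  (−½·δs/s)² = (-0.5×0.0633)² = 0.00100;  (-2·δa/a)² = (-2×0.101)² = 0.0411;  (2·δc/c)² = (2×0.0840)² = 0.0282;  (-2·δu/u)² = (-2×0.0970)² = 0.0376
δQ/Q = √(0.108) = 0.329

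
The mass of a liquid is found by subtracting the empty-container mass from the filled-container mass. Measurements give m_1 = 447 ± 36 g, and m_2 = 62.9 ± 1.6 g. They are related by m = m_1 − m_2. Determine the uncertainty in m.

Each term contributes (cᵢ δxᵢ)² to (δm)²:
  (δm_1)² = 1300;  (δm_2)² = 2.56
δm = √(1300) = 36.0 g

36.0 g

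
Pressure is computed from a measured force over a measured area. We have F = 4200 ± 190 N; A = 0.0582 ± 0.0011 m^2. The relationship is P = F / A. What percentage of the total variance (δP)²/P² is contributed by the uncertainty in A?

(δP/P)² = (1·δF/F)² + (-1·δA/A)²
  F term: (1×0.0452)² = 0.00205
  A term: (-1×0.0189)² = 0.000357
Total = 0.00240. Share from A = 0.000357/0.00240 = 0.149.

14.9%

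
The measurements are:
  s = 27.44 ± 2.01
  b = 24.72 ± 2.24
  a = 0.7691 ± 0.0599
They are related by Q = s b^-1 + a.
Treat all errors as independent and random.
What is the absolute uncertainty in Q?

Let p = s·b^-1 = 1.110. δp/p = √((1·δs/s)² + (-1·δb/b)²) = √(0.00537 + 0.00821) = 0.117, so δp = 0.129.
Q = p + a: δQ = √(δp² + δa²) = √(0.0167 + 0.00359) = 0.143

0.143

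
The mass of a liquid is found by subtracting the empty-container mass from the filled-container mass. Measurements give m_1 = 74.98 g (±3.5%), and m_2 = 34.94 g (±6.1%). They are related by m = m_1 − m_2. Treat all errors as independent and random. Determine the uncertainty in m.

m is a linear combination, so absolute uncertainties add in quadrature:
  (δm_1)² = 6.89;  (δm_2)² = 4.54
δm = √(11.4) = 3.38 g

3.38 g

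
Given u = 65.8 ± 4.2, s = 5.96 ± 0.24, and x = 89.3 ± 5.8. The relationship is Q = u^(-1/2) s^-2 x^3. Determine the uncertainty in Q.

527

Products/powers → add relative errors in quadrature, weighted by exponent:
  (−½·δu/u)² = (-0.5×0.0638)² = 0.00102;  (-2·δs/s)² = (-2×0.0403)² = 0.00649;  (3·δx/x)² = (3×0.0649)² = 0.0380
δQ/Q = √(0.0455) = 0.213
Q = 2470, so δQ = 0.213 × 2470 = 527.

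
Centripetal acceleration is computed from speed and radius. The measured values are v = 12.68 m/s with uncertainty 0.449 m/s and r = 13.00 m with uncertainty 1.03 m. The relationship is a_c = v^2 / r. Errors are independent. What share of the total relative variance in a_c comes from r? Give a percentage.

55.6%

(δa_c/a_c)² = (2·δv/v)² + (-1·δr/r)²
  v term: (2×0.0354)² = 0.00502
  r term: (-1×0.0792)² = 0.00628
Total = 0.0113. Share from r = 0.00628/0.0113 = 0.556.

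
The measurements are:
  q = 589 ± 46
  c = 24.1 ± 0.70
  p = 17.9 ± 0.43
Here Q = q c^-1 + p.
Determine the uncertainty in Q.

Let w = q·c^-1 = 24.4. δw/w = √((1·δq/q)² + (-1·δc/c)²) = √(0.00610 + 0.000844) = 0.0833, so δw = 2.04.
Q = w + p: δQ = √(δw² + δp²) = √(4.15 + 0.185) = 2.08

2.08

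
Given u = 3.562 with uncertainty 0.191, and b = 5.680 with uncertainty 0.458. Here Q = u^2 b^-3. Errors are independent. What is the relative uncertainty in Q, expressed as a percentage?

26.5%

Products/powers → add relative errors in quadrature, weighted by exponent:
  (2·δu/u)² = (2×0.0536)² = 0.0115;  (-3·δb/b)² = (-3×0.0806)² = 0.0585
δQ/Q = √(0.0700) = 0.265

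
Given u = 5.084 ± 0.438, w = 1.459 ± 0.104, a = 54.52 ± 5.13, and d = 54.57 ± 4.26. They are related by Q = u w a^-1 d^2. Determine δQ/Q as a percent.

21.4%

For a monomial Q ∝ u, w, a^-1, d^2, fractional errors add in quadrature:
  (1·δu/u)² = (1×0.0862)² = 0.00742;  (1·δw/w)² = (1×0.0713)² = 0.00508;  (-1·δa/a)² = (-1×0.0941)² = 0.00885;  (2·δd/d)² = (2×0.0781)² = 0.0244
δQ/Q = √(0.0457) = 0.214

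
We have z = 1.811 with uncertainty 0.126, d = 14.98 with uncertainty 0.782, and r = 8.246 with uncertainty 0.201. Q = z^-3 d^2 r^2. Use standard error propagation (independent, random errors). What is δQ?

612

Products/powers → add relative errors in quadrature, weighted by exponent:
  (-3·δz/z)² = (-3×0.0696)² = 0.0436;  (2·δd/d)² = (2×0.0522)² = 0.0109;  (2·δr/r)² = (2×0.0244)² = 0.00238
δQ/Q = √(0.0568) = 0.238
Q = 2569, so δQ = 0.238 × 2569 = 612.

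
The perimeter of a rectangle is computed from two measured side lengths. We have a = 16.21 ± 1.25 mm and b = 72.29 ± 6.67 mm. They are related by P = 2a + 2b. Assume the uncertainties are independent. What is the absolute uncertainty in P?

For a sum/difference, combine absolute errors in quadrature:
  (2·δa)² = 6.25;  (2·δb)² = 178
δP = √(184) = 13.6 mm

13.6 mm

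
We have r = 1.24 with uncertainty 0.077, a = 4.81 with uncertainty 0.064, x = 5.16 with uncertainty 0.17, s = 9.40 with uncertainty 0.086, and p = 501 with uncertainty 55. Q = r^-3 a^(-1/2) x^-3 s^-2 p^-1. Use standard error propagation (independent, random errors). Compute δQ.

Each factor contributes (exponent × relative error)² to (δQ/Q)²:
  (-3·δr/r)² = (-3×0.0621)² = 0.0347;  (−½·δa/a)² = (-0.5×0.0133)² = 4.43e-05;  (-3·δx/x)² = (-3×0.0329)² = 0.00977;  (-2·δs/s)² = (-2×0.00915)² = 0.000335;  (-1·δp/p)² = (-1×0.110)² = 0.0121
δQ/Q = √(0.0569) = 0.239
Q = 3.93e-08, so δQ = 0.239 × 3.93e-08 = 9.38e-09.

9.38e-09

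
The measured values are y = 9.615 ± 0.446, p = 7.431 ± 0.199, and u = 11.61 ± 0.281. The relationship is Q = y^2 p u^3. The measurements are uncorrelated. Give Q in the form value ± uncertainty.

For a monomial Q ∝ y^2, p, u^3, fractional errors add in quadrature:
  (2·δy/y)² = (2×0.0464)² = 0.00861;  (1·δp/p)² = (1×0.0268)² = 0.000717;  (3·δu/u)² = (3×0.0242)² = 0.00527
δQ/Q = √(0.0146) = 0.121
Q = 1.075e+06, so δQ = 0.121 × 1.075e+06 = 1.3e+05.

(1.075 ± 0.130) × 10^6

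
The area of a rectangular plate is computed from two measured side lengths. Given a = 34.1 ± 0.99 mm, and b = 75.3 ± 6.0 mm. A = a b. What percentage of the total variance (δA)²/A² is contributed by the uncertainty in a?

(δA/A)² = (1·δa/a)² + (1·δb/b)²
  a term: (1×0.0290)² = 0.000843
  b term: (1×0.0797)² = 0.00635
Total = 0.00719. Share from a = 0.000843/0.00719 = 0.117.

11.7%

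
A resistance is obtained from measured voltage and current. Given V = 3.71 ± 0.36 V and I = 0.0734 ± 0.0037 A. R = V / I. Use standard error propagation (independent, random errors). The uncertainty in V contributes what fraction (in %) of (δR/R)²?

78.7%

(δR/R)² = (1·δV/V)² + (-1·δI/I)²
  V term: (1×0.0970)² = 0.00942
  I term: (-1×0.0504)² = 0.00254
Total = 0.0120. Share from V = 0.00942/0.0120 = 0.787.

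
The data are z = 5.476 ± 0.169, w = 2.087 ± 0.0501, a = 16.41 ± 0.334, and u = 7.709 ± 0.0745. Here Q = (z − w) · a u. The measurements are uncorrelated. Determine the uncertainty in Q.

Let h = z − w = 3.389. δh = √(δz² + δw²) = √(0.0286 + 0.00251) = 0.176, so δh/h = 0.0520.
Q is then a monomial in h, a, u:
δQ/Q = √((δh/h)² + (1·δa/a)² + (1·δu/u)²) = √(0.00271 + 0.000414 + 9.34e-05) = 0.0567
Q = 428.7, so δQ = 0.0567 × 428.7 = 24.3.

24.3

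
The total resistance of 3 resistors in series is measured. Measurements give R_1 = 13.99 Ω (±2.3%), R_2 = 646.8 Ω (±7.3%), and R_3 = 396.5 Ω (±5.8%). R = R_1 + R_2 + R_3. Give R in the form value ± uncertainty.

1057 ± 52.5 Ω

For a sum/difference, combine absolute errors in quadrature:
  (δR_1)² = 0.104;  (δR_2)² = 2230;  (δR_3)² = 529
δR = √(2760) = 52.5 Ω
R = 1057 Ω.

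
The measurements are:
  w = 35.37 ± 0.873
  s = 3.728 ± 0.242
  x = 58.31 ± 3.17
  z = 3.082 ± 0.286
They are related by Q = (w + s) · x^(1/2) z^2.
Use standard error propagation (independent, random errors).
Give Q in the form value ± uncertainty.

Let u = w + s = 39.10. δu = √(δw² + δs²) = √(0.762 + 0.0586) = 0.906, so δu/u = 0.0232.
Q is then a monomial in u, x, z:
δQ/Q = √((δu/u)² + (½·δx/x)² + (2·δz/z)²) = √(0.000537 + 0.000739 + 0.0344) = 0.189
Q = 2836, so δQ = 0.189 × 2836 = 536.

2836 ± 536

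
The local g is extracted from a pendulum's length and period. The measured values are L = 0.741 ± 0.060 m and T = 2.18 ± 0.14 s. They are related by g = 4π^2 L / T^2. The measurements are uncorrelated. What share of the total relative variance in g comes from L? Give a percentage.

28.4%

(δg/g)² = (1·δL/L)² + (-2·δT/T)²
  L term: (1×0.0810)² = 0.00656
  T term: (-2×0.0642)² = 0.0165
Total = 0.0231. Share from L = 0.00656/0.0231 = 0.284.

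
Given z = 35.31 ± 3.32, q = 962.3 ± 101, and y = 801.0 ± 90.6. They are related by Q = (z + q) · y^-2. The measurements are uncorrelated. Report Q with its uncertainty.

Let u = z + q = 997.6. δu = √(δz² + δq²) = √(11.0 + 10200) = 101, so δu/u = 0.101.
Q is then a monomial in u, y:
δQ/Q = √((δu/u)² + (-2·δy/y)²) = √(0.0103 + 0.0512) = 0.248
Q = 0.001555, so δQ = 0.248 × 0.001555 = 0.000385.

0.001555 ± 0.000385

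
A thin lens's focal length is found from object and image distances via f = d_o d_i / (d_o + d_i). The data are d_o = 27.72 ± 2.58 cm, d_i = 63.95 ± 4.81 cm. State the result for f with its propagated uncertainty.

∂f/∂d_o = (d_i/(d_o+d_i))² = 0.487;  ∂f/∂d_i = (d_o/(d_o+d_i))² = 0.0914
δf = √((∂f/∂d_o · δd_o)² + (∂f/∂d_i · δd_i)²) = √(1.58 + 0.193) = 1.33 cm
f = 19.34 cm.

19.34 ± 1.33 cm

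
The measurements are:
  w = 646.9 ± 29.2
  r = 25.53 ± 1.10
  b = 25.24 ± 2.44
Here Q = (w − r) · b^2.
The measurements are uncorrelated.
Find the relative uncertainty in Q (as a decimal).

Let u = w − r = 621.4. δu = √(δw² + δr²) = √(853 + 1.21) = 29.2, so δu/u = 0.0470.
Q is then a monomial in u, b:
δQ/Q = √((δu/u)² + (2·δb/b)²) = √(0.00221 + 0.0374) = 0.199

0.199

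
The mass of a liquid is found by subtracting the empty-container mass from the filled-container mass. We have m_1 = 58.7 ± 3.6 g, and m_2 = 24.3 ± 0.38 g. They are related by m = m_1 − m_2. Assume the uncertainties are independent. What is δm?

3.62 g

Absolute uncertainties add in quadrature for a linear combination:
  (δm_1)² = 13.0;  (δm_2)² = 0.144
δm = √(13.1) = 3.62 g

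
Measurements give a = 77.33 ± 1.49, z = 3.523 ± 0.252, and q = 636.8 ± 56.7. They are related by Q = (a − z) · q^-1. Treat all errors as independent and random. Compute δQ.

0.0106

Let u = a − z = 73.81. δu = √(δa² + δz²) = √(2.22 + 0.0635) = 1.51, so δu/u = 0.0205.
Q is then a monomial in u, q:
δQ/Q = √((δu/u)² + (-1·δq/q)²) = √(0.000419 + 0.00793) = 0.0914
Q = 0.1159, so δQ = 0.0914 × 0.1159 = 0.0106.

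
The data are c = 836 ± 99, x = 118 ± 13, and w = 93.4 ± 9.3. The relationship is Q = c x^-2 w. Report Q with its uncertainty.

Relative error in a monomial: (δQ/Q)² = Σ (nᵢ · δxᵢ/xᵢ)².
  (1·δc/c)² = (1×0.118)² = 0.0140;  (-2·δx/x)² = (-2×0.110)² = 0.0485;  (1·δw/w)² = (1×0.0996)² = 0.00991
δQ/Q = √(0.0725) = 0.269
Q = 5.61, so δQ = 0.269 × 5.61 = 1.51.

5.61 ± 1.51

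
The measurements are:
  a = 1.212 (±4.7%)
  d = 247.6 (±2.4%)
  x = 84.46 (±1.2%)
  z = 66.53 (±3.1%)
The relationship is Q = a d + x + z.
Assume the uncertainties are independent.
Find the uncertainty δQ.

Let p = a·d = 300.1. δp/p = √((1·δa/a)² + (1·δd/d)²) = √(0.00221 + 0.000576) = 0.0528, so δp = 15.8.
Q = p + x + z: δQ = √(δp² + δx² + δz²) = √(251 + 1.03 + 4.25) = 16.0

16.0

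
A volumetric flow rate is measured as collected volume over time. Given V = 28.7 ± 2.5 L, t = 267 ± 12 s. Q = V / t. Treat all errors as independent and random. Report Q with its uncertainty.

For a monomial Q ∝ V, t^-1, fractional errors add in quadrature:
  (1·δV/V)² = (1×0.0871)² = 0.00759;  (-1·δt/t)² = (-1×0.0449)² = 0.00202
δQ/Q = √(0.00961) = 0.0980
Q = 0.107 L/s, so δQ = 0.0980 × 0.107 = 0.0105 L/s.

0.107 ± 0.0105 L/s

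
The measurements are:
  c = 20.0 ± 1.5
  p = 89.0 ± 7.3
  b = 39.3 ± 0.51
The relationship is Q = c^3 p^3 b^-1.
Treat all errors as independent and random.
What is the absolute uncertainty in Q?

Each factor contributes (exponent × relative error)² to (δQ/Q)²:
  (3·δc/c)² = (3×0.0750)² = 0.0506;  (3·δp/p)² = (3×0.0820)² = 0.0605;  (-1·δb/b)² = (-1×0.0130)² = 0.000168
δQ/Q = √(0.111) = 0.334
Q = 1.44e+08, so δQ = 0.334 × 1.44e+08 = 4.79e+07.

4.79e+07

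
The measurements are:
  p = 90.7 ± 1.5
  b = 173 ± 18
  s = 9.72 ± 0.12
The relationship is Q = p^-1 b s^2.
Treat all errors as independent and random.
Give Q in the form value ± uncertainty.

180 ± 19.5

For a monomial Q ∝ p^-1, b, s^2, fractional errors add in quadrature:
  (-1·δp/p)² = (-1×0.0165)² = 0.000274;  (1·δb/b)² = (1×0.104)² = 0.0108;  (2·δs/s)² = (2×0.0123)² = 0.000610
δQ/Q = √(0.0117) = 0.108
Q = 180, so δQ = 0.108 × 180 = 19.5.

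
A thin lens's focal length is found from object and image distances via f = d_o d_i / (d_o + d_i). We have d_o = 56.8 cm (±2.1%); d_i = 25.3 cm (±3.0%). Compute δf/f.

∂f/∂d_o = (d_i/(d_o+d_i))² = 0.0950;  ∂f/∂d_i = (d_o/(d_o+d_i))² = 0.479
δf = √((∂f/∂d_o · δd_o)² + (∂f/∂d_i · δd_i)²) = √(0.0128 + 0.132) = 0.381 cm
f = 17.5 cm, so δf/f = 0.381/17.5 = 0.0217.

0.0217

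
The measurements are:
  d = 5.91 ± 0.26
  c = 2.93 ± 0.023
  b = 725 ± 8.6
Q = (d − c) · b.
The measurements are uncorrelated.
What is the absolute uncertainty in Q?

191

Let u = d − c = 2.98. δu = √(δd² + δc²) = √(0.0676 + 0.000529) = 0.261, so δu/u = 0.0876.
Q is then a monomial in u, b:
δQ/Q = √((δu/u)² + (1·δb/b)²) = √(0.00767 + 0.000141) = 0.0884
Q = 2160, so δQ = 0.0884 × 2160 = 191.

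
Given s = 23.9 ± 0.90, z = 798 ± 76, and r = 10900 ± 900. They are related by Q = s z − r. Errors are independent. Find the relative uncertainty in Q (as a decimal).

Let p = s·z = 19100. δp/p = √((1·δs/s)² + (1·δz/z)²) = √(0.00142 + 0.00907) = 0.102, so δp = 1950.
Q = p − r: δQ = √(δp² + δr²) = √(3.82e+06 + 8.1e+05) = 2150
Q = 8170, so δQ/Q = 2150/8170 = 0.263.

0.263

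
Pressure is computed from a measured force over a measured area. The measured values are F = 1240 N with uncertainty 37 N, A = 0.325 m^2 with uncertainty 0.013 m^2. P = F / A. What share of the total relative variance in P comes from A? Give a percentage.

(δP/P)² = (1·δF/F)² + (-1·δA/A)²
  F term: (1×0.0298)² = 0.000890
  A term: (-1×0.0400)² = 0.00160
Total = 0.00249. Share from A = 0.00160/0.00249 = 0.642.

64.2%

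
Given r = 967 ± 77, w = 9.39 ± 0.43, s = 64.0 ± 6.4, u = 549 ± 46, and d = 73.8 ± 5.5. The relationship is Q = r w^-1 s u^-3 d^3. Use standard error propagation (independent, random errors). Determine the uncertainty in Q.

Products/powers → add relative errors in quadrature, weighted by exponent:
  (1·δr/r)² = (1×0.0796)² = 0.00634;  (-1·δw/w)² = (-1×0.0458)² = 0.00210;  (1·δs/s)² = (1×0.100)² = 0.0100;  (-3·δu/u)² = (-3×0.0838)² = 0.0632;  (3·δd/d)² = (3×0.0745)² = 0.0500
δQ/Q = √(0.132) = 0.363
Q = 16.0, so δQ = 0.363 × 16.0 = 5.81.

5.81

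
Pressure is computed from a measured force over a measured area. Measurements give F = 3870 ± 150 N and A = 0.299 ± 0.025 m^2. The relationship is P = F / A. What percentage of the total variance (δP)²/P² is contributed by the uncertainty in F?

(δP/P)² = (1·δF/F)² + (-1·δA/A)²
  F term: (1×0.0388)² = 0.00150
  A term: (-1×0.0836)² = 0.00699
Total = 0.00849. Share from F = 0.00150/0.00849 = 0.177.

17.7%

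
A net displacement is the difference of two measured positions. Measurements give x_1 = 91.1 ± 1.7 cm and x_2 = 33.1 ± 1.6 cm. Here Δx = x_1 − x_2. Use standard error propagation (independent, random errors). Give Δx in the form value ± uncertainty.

58.0 ± 2.33 cm

Absolute uncertainties add in quadrature for a linear combination:
  (δx_1)² = 2.89;  (δx_2)² = 2.56
δΔx = √(5.45) = 2.33 cm
Δx = 58.0 cm.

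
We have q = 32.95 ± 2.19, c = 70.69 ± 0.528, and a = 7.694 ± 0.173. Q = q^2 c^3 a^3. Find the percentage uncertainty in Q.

15.1%

Relative error in a monomial: (δQ/Q)² = Σ (nᵢ · δxᵢ/xᵢ)².
  (2·δq/q)² = (2×0.0665)² = 0.0177;  (3·δc/c)² = (3×0.00747)² = 0.000502;  (3·δa/a)² = (3×0.0225)² = 0.00455
δQ/Q = √(0.0227) = 0.151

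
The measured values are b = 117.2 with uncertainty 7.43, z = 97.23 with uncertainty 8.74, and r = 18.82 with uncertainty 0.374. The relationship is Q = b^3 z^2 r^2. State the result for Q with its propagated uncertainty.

(5.390 ± 1.43) × 10^12

Products/powers → add relative errors in quadrature, weighted by exponent:
  (3·δb/b)² = (3×0.0634)² = 0.0362;  (2·δz/z)² = (2×0.0899)² = 0.0323;  (2·δr/r)² = (2×0.0199)² = 0.00158
δQ/Q = √(0.0701) = 0.265
Q = 5.39e+12, so δQ = 0.265 × 5.39e+12 = 1.43e+12.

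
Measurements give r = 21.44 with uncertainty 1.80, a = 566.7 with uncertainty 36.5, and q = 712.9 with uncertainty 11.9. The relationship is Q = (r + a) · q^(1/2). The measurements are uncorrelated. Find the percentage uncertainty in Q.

6.27%

Let u = r + a = 588.1. δu = √(δr² + δa²) = √(3.24 + 1330) = 36.5, so δu/u = 0.0621.
Q is then a monomial in u, q:
δQ/Q = √((δu/u)² + (½·δq/q)²) = √(0.00386 + 6.97e-05) = 0.0627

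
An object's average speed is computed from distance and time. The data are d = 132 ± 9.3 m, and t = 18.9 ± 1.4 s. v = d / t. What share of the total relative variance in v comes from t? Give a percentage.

52.5%

(δv/v)² = (1·δd/d)² + (-1·δt/t)²
  d term: (1×0.0705)² = 0.00496
  t term: (-1×0.0741)² = 0.00549
Total = 0.0105. Share from t = 0.00549/0.0105 = 0.525.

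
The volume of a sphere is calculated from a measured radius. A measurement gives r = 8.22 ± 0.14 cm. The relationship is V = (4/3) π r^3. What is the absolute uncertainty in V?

119 cm^3

V ∝ r^3, so δV/V = |3| · δr/r = 3 × 0.0170 = 0.0511.
V = 2330 cm^3, so δV = 0.0511 × 2330 = 119 cm^3.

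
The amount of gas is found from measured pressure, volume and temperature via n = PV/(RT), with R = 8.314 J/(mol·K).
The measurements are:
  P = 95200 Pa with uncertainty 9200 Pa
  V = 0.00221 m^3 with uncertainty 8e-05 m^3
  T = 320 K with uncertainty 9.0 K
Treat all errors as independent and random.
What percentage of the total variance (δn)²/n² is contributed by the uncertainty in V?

(δn/n)² = (1·δP/P)² + (1·δV/V)² + (-1·δT/T)²
  P term: (1×0.0966)² = 0.00934
  V term: (1×0.0362)² = 0.00131
  T term: (-1×0.0281)² = 0.000791
Total = 0.0114. Share from V = 0.00131/0.0114 = 0.115.

11.5%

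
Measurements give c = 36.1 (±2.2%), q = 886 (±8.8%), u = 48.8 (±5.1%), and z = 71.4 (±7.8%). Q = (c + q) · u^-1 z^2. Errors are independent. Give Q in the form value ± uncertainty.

96300 ± 17800

Let w = c + q = 922. δw = √(δc² + δq²) = √(0.631 + 6080) = 78.0, so δw/w = 0.0846.
Q is then a monomial in w, u, z:
δQ/Q = √((δw/w)² + (-1·δu/u)² + (2·δz/z)²) = √(0.00715 + 0.00260 + 0.0243) = 0.185
Q = 96300, so δQ = 0.185 × 96300 = 17800.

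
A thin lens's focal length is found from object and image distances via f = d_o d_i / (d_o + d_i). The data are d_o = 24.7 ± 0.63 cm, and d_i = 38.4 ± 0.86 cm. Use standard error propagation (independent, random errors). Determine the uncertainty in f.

∂f/∂d_o = (d_i/(d_o+d_i))² = 0.370;  ∂f/∂d_i = (d_o/(d_o+d_i))² = 0.153
δf = √((∂f/∂d_o · δd_o)² + (∂f/∂d_i · δd_i)²) = √(0.0544 + 0.0174) = 0.268 cm

0.268 cm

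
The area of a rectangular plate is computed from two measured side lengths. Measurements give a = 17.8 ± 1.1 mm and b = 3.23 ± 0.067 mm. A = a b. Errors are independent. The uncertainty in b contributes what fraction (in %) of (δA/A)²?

(δA/A)² = (1·δa/a)² + (1·δb/b)²
  a term: (1×0.0618)² = 0.00382
  b term: (1×0.0207)² = 0.000430
Total = 0.00425. Share from b = 0.000430/0.00425 = 0.101.

10.1%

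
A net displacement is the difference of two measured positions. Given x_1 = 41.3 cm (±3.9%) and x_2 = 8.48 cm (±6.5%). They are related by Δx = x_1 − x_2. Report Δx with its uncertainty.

32.8 ± 1.70 cm

Absolute uncertainties add in quadrature for a linear combination:
  (δx_1)² = 2.59;  (δx_2)² = 0.304
δΔx = √(2.90) = 1.70 cm
Δx = 32.8 cm.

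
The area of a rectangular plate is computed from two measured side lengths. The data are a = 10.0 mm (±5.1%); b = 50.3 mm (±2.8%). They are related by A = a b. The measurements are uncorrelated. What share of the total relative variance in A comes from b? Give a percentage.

(δA/A)² = (1·δa/a)² + (1·δb/b)²
  a term: (1×0.0510)² = 0.00260
  b term: (1×0.0280)² = 0.000784
Total = 0.00339. Share from b = 0.000784/0.00339 = 0.232.

23.2%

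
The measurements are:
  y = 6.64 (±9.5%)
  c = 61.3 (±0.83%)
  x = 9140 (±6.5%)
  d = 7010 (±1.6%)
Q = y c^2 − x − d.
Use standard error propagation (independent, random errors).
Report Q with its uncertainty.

8800 ± 2480

Let p = y·c^2 = 25000. δp/p = √((1·δy/y)² + (2·δc/c)²) = √(0.00903 + 0.000276) = 0.0964, so δp = 2410.
Q = p − x − d: δQ = √(δp² + δx² + δd²) = √(5.79e+06 + 3.53e+05 + 12600) = 2480
Q = 8800.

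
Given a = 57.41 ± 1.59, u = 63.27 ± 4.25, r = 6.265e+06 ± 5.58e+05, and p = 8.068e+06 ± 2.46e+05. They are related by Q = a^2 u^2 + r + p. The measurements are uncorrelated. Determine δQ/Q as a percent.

Let w = a^2·u^2 = 1.319e+07. δw/w = √((2·δa/a)² + (2·δu/u)²) = √(0.00307 + 0.0180) = 0.145, so δw = 1.92e+06.
Q = w + r + p: δQ = √(δw² + δr² + δp²) = √(3.68e+12 + 3.11e+11 + 6.05e+10) = 2.01e+06
Q = 2.753e+07, so δQ/Q = 2.01e+06/2.753e+07 = 0.0731.

7.31%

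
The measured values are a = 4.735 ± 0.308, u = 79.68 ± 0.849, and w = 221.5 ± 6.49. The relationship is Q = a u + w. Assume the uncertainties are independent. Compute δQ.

Let p = a·u = 377.3. δp/p = √((1·δa/a)² + (1·δu/u)²) = √(0.00423 + 0.000114) = 0.0659, so δp = 24.9.
Q = p + w: δQ = √(δp² + δw²) = √(618 + 42.1) = 25.7

25.7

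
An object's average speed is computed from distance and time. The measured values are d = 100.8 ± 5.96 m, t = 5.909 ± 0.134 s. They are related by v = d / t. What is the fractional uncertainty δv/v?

0.0633

Each factor contributes (exponent × relative error)² to (δv/v)²:
  (1·δd/d)² = (1×0.0591)² = 0.00350;  (-1·δt/t)² = (-1×0.0227)² = 0.000514
δv/v = √(0.00401) = 0.0633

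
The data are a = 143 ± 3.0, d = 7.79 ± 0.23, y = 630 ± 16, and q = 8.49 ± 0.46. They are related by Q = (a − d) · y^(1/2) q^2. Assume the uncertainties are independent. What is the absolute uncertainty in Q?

Let u = a − d = 135. δu = √(δa² + δd²) = √(9.00 + 0.0529) = 3.01, so δu/u = 0.0223.
Q is then a monomial in u, y, q:
δQ/Q = √((δu/u)² + (½·δy/y)² + (2·δq/q)²) = √(0.000495 + 0.000161 + 0.0117) = 0.111
Q = 2.45e+05, so δQ = 0.111 × 2.45e+05 = 27200.

27200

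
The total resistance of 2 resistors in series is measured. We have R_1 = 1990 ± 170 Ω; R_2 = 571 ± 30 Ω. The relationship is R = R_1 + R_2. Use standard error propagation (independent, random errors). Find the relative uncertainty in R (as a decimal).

Sums and differences: (δR)² = Σ (cᵢ δxᵢ)².
  (δR_1)² = 28900;  (δR_2)² = 900
δR = √(29800) = 173 Ω
R = 2560 Ω, so δR/R = 173/2560 = 0.0674.

0.0674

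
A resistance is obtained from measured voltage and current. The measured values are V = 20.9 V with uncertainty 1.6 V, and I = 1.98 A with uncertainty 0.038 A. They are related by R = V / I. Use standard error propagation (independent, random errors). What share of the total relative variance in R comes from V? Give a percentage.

94.1%

(δR/R)² = (1·δV/V)² + (-1·δI/I)²
  V term: (1×0.0766)² = 0.00586
  I term: (-1×0.0192)² = 0.000368
Total = 0.00623. Share from V = 0.00586/0.00623 = 0.941.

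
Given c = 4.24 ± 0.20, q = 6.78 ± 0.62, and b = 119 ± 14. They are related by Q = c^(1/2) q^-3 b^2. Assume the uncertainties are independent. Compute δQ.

33.9

Products/powers → add relative errors in quadrature, weighted by exponent:
  (½·δc/c)² = (0.5×0.0472)² = 0.000556;  (-3·δq/q)² = (-3×0.0914)² = 0.0753;  (2·δb/b)² = (2×0.118)² = 0.0554
δQ/Q = √(0.131) = 0.362
Q = 93.6, so δQ = 0.362 × 93.6 = 33.9.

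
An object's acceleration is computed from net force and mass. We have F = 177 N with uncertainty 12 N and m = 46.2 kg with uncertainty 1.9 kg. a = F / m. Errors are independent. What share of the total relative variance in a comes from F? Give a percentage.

73.1%

(δa/a)² = (1·δF/F)² + (-1·δm/m)²
  F term: (1×0.0678)² = 0.00460
  m term: (-1×0.0411)² = 0.00169
Total = 0.00629. Share from F = 0.00460/0.00629 = 0.731.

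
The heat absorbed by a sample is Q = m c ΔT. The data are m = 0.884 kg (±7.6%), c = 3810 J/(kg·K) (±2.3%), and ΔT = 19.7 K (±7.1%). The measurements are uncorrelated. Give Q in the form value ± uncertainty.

Q is a product of powers, so relative uncertainties combine in quadrature:
  (1·δm/m)² = (1×0.0760)² = 0.00578;  (1·δc/c)² = (1×0.0230)² = 0.000529;  (1·δΔT/ΔT)² = (1×0.0710)² = 0.00504
δQ/Q = √(0.0113) = 0.107
Q = 66400 J, so δQ = 0.107 × 66400 = 7070 J.

66400 ± 7070 J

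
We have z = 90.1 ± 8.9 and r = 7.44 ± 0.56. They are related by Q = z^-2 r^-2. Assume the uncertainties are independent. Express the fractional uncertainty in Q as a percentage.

For a monomial Q ∝ z^-2, r^-2, fractional errors add in quadrature:
  (-2·δz/z)² = (-2×0.0988)² = 0.0390;  (-2·δr/r)² = (-2×0.0753)² = 0.0227
δQ/Q = √(0.0617) = 0.248

24.8%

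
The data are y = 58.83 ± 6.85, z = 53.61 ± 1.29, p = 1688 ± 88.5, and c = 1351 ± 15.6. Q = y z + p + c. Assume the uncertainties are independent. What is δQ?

Let w = y·z = 3154. δw/w = √((1·δy/y)² + (1·δz/z)²) = √(0.0136 + 0.000579) = 0.119, so δw = 375.
Q = w + p + c: δQ = √(δw² + δp² + δc²) = √(1.41e+05 + 7830 + 243) = 386

386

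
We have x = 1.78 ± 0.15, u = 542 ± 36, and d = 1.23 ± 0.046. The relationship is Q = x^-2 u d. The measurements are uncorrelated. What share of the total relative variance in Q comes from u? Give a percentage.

(δQ/Q)² = (-2·δx/x)² + (1·δu/u)² + (1·δd/d)²
  x term: (-2×0.0843)² = 0.0284
  u term: (1×0.0664)² = 0.00441
  d term: (1×0.0374)² = 0.00140
Total = 0.0342. Share from u = 0.00441/0.0342 = 0.129.

12.9%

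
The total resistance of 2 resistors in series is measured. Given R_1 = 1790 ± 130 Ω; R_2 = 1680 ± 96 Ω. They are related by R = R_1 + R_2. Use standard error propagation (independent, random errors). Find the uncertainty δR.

Sums and differences: (δR)² = Σ (cᵢ δxᵢ)².
  (δR_1)² = 16900;  (δR_2)² = 9220
δR = √(26100) = 162 Ω

162 Ω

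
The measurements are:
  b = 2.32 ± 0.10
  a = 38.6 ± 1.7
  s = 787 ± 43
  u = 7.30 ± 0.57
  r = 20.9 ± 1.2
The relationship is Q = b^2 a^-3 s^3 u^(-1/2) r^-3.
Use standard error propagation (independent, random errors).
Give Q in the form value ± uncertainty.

1.85 ± 0.533

For a monomial Q ∝ b^2, a^-3, s^3, u^(-1/2), r^-3, fractional errors add in quadrature:
  (2·δb/b)² = (2×0.0431)² = 0.00743;  (-3·δa/a)² = (-3×0.0440)² = 0.0175;  (3·δs/s)² = (3×0.0546)² = 0.0269;  (−½·δu/u)² = (-0.5×0.0781)² = 0.00152;  (-3·δr/r)² = (-3×0.0574)² = 0.0297
δQ/Q = √(0.0829) = 0.288
Q = 1.85, so δQ = 0.288 × 1.85 = 0.533.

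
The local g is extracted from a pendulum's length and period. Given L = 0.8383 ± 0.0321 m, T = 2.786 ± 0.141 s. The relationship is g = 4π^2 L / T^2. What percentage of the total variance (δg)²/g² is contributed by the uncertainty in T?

87.5%

(δg/g)² = (1·δL/L)² + (-2·δT/T)²
  L term: (1×0.0383)² = 0.00147
  T term: (-2×0.0506)² = 0.0102
Total = 0.0117. Share from T = 0.0102/0.0117 = 0.875.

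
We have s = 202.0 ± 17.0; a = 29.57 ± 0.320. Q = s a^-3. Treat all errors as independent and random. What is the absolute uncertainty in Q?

Since Q is a product/quotient, work with relative uncertainties:
  (1·δs/s)² = (1×0.0842)² = 0.00708;  (-3·δa/a)² = (-3×0.0108)² = 0.00105
δQ/Q = √(0.00814) = 0.0902
Q = 0.007813, so δQ = 0.0902 × 0.007813 = 0.000705.

0.000705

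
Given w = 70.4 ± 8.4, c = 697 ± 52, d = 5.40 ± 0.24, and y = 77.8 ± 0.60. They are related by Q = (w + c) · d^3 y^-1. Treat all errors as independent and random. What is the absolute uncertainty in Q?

Let u = w + c = 767. δu = √(δw² + δc²) = √(70.6 + 2700) = 52.7, so δu/u = 0.0686.
Q is then a monomial in u, d, y:
δQ/Q = √((δu/u)² + (3·δd/d)² + (-1·δy/y)²) = √(0.00471 + 0.0178 + 5.95e-05) = 0.150
Q = 1550, so δQ = 0.150 × 1550 = 233.

233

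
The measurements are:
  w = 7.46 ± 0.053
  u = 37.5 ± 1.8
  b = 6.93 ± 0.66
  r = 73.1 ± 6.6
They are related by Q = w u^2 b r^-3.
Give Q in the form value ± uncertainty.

0.186 ± 0.0564

Q is a product of powers, so relative uncertainties combine in quadrature:
  (1·δw/w)² = (1×0.00710)² = 5.05e-05;  (2·δu/u)² = (2×0.0480)² = 0.00922;  (1·δb/b)² = (1×0.0952)² = 0.00907;  (-3·δr/r)² = (-3×0.0903)² = 0.0734
δQ/Q = √(0.0917) = 0.303
Q = 0.186, so δQ = 0.303 × 0.186 = 0.0564.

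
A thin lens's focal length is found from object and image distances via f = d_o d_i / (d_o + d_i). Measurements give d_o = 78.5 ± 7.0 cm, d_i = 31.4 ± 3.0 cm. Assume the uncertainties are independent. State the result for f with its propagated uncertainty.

22.4 ± 1.63 cm

∂f/∂d_o = (d_i/(d_o+d_i))² = 0.0816;  ∂f/∂d_i = (d_o/(d_o+d_i))² = 0.510
δf = √((∂f/∂d_o · δd_o)² + (∂f/∂d_i · δd_i)²) = √(0.327 + 2.34) = 1.63 cm
f = 22.4 cm.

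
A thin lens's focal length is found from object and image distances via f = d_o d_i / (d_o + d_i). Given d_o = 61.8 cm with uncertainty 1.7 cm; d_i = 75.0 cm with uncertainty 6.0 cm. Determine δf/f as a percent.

3.92%

∂f/∂d_o = (d_i/(d_o+d_i))² = 0.301;  ∂f/∂d_i = (d_o/(d_o+d_i))² = 0.204
δf = √((∂f/∂d_o · δd_o)² + (∂f/∂d_i · δd_i)²) = √(0.261 + 1.50) = 1.33 cm
f = 33.9 cm, so δf/f = 1.33/33.9 = 0.0392.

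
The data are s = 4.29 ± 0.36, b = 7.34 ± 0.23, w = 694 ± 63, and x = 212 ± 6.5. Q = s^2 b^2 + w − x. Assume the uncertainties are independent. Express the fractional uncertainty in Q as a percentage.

Let p = s^2·b^2 = 992. δp/p = √((2·δs/s)² + (2·δb/b)²) = √(0.0282 + 0.00393) = 0.179, so δp = 178.
Q = p + w − x: δQ = √(δp² + δw² + δx²) = √(31600 + 3970 + 42.2) = 189
Q = 1470, so δQ/Q = 189/1470 = 0.128.

12.8%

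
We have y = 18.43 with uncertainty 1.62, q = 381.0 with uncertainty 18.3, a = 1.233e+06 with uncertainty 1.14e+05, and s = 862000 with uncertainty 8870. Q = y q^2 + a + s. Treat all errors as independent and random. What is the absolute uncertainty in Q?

Let p = y·q^2 = 2.675e+06. δp/p = √((1·δy/y)² + (2·δq/q)²) = √(0.00773 + 0.00923) = 0.130, so δp = 3.48e+05.
Q = p + a + s: δQ = √(δp² + δa² + δs²) = √(1.21e+11 + 1.3e+10 + 7.87e+07) = 3.67e+05

3.67e+05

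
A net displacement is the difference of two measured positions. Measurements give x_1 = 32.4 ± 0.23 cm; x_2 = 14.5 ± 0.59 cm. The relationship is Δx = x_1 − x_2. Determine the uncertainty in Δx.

For a sum/difference, combine absolute errors in quadrature:
  (δx_1)² = 0.0529;  (δx_2)² = 0.348
δΔx = √(0.401) = 0.633 cm

0.633 cm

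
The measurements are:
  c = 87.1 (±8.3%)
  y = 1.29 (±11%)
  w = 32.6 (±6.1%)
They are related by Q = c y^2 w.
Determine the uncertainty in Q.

Q is a product of powers, so relative uncertainties combine in quadrature:
  (1·δc/c)² = (1×0.0830)² = 0.00689;  (2·δy/y)² = (2×0.110)² = 0.0484;  (1·δw/w)² = (1×0.0610)² = 0.00372
δQ/Q = √(0.0590) = 0.243
Q = 4730, so δQ = 0.243 × 4730 = 1150.

1150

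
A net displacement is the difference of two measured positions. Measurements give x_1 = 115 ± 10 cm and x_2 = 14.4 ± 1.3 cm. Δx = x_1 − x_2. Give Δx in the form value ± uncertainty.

101 ± 10.1 cm

Absolute uncertainties add in quadrature for a linear combination:
  (δx_1)² = 100;  (δx_2)² = 1.69
δΔx = √(102) = 10.1 cm
Δx = 101 cm.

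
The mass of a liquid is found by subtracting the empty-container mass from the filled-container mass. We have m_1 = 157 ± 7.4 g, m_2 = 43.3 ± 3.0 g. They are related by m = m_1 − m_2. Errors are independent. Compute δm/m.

0.0702

For a sum/difference, combine absolute errors in quadrature:
  (δm_1)² = 54.8;  (δm_2)² = 9.00
δm = √(63.8) = 7.98 g
m = 114 g, so δm/m = 7.98/114 = 0.0702.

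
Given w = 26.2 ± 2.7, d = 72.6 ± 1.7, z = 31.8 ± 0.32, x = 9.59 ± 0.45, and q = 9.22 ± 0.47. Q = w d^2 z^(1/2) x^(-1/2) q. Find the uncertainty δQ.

2.93e+05

For a monomial Q ∝ w, d^2, z^(1/2), x^(-1/2), q, fractional errors add in quadrature:
  (1·δw/w)² = (1×0.103)² = 0.0106;  (2·δd/d)² = (2×0.0234)² = 0.00219;  (½·δz/z)² = (0.5×0.0101)² = 2.53e-05;  (−½·δx/x)² = (-0.5×0.0469)² = 0.000550;  (1·δq/q)² = (1×0.0510)² = 0.00260
δQ/Q = √(0.0160) = 0.126
Q = 2.32e+06, so δQ = 0.126 × 2.32e+06 = 2.93e+05.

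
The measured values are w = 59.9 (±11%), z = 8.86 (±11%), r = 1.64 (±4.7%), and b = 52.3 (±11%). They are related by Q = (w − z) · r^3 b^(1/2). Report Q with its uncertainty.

1630 ± 325

Let u = w − z = 51.0. δu = √(δw² + δz²) = √(43.4 + 0.950) = 6.66, so δu/u = 0.130.
Q is then a monomial in u, r, b:
δQ/Q = √((δu/u)² + (3·δr/r)² + (½·δb/b)²) = √(0.0170 + 0.0199 + 0.00303) = 0.200
Q = 1630, so δQ = 0.200 × 1630 = 325.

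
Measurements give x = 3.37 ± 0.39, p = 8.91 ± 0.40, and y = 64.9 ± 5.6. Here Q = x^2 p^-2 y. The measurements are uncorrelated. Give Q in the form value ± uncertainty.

Q is a product of powers, so relative uncertainties combine in quadrature:
  (2·δx/x)² = (2×0.116)² = 0.0536;  (-2·δp/p)² = (-2×0.0449)² = 0.00806;  (1·δy/y)² = (1×0.0863)² = 0.00745
δQ/Q = √(0.0691) = 0.263
Q = 9.28, so δQ = 0.263 × 9.28 = 2.44.

9.28 ± 2.44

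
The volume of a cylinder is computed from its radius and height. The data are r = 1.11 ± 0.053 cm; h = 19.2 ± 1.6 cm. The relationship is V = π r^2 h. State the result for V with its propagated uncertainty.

Relative error in a monomial: (δV/V)² = Σ (nᵢ · δxᵢ/xᵢ)².
  (2·δr/r)² = (2×0.0477)² = 0.00912;  (1·δh/h)² = (1×0.0833)² = 0.00694
δV/V = √(0.0161) = 0.127
V = 74.3 cm^3, so δV = 0.127 × 74.3 = 9.42 cm^3.

74.3 ± 9.42 cm^3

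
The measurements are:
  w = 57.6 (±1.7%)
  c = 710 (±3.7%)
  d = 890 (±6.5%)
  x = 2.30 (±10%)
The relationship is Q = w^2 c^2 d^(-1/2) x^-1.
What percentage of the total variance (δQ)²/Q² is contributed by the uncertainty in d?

5.97%

(δQ/Q)² = (2·δw/w)² + (2·δc/c)² + (−½·δd/d)² + (-1·δx/x)²
  w term: (2×0.0170)² = 0.00116
  c term: (2×0.0370)² = 0.00548
  d term: (-0.5×0.0650)² = 0.00106
  x term: (-1×0.100)² = 0.0100
Total = 0.0177. Share from d = 0.00106/0.0177 = 0.0597.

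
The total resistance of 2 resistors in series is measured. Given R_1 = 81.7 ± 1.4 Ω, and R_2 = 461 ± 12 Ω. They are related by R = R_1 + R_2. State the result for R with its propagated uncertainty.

543 ± 12.1 Ω

R is a linear combination, so absolute uncertainties add in quadrature:
  (δR_1)² = 1.96;  (δR_2)² = 144
δR = √(146) = 12.1 Ω
R = 543 Ω.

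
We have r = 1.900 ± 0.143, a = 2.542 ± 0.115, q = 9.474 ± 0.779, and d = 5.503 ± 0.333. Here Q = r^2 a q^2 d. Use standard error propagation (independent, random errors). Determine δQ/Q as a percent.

Products/powers → add relative errors in quadrature, weighted by exponent:
  (2·δr/r)² = (2×0.0753)² = 0.0227;  (1·δa/a)² = (1×0.0452)² = 0.00205;  (2·δq/q)² = (2×0.0822)² = 0.0270;  (1·δd/d)² = (1×0.0605)² = 0.00366
δQ/Q = √(0.0554) = 0.235

23.5%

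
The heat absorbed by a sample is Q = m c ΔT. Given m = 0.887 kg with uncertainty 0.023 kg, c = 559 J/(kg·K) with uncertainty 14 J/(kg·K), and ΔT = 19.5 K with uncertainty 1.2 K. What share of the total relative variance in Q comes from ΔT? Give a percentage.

(δQ/Q)² = (1·δm/m)² + (1·δc/c)² + (1·δΔT/ΔT)²
  m term: (1×0.0259)² = 0.000672
  c term: (1×0.0250)² = 0.000627
  ΔT term: (1×0.0615)² = 0.00379
Total = 0.00509. Share from ΔT = 0.00379/0.00509 = 0.745.

74.5%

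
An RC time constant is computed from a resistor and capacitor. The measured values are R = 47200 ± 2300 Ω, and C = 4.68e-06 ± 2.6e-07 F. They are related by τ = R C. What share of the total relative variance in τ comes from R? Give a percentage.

43.5%

(δτ/τ)² = (1·δR/R)² + (1·δC/C)²
  R term: (1×0.0487)² = 0.00237
  C term: (1×0.0556)² = 0.00309
Total = 0.00546. Share from R = 0.00237/0.00546 = 0.435.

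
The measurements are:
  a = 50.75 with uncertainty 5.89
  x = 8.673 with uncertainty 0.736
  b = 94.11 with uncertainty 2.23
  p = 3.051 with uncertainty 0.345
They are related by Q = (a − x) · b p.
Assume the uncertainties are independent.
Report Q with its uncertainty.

Let u = a − x = 42.08. δu = √(δa² + δx²) = √(34.7 + 0.542) = 5.94, so δu/u = 0.141.
Q is then a monomial in u, b, p:
δQ/Q = √((δu/u)² + (1·δb/b)² + (1·δp/p)²) = √(0.0199 + 0.000561 + 0.0128) = 0.182
Q = 12080, so δQ = 0.182 × 12080 = 2200.

12080 ± 2200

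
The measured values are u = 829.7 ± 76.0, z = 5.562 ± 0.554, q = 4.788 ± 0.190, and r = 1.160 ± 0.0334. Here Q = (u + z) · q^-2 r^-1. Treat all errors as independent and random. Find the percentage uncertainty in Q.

12.4%

Let w = u + z = 835.3. δw = √(δu² + δz²) = √(5780 + 0.307) = 76.0, so δw/w = 0.0910.
Q is then a monomial in w, q, r:
δQ/Q = √((δw/w)² + (-2·δq/q)² + (-1·δr/r)²) = √(0.00828 + 0.00630 + 0.000829) = 0.124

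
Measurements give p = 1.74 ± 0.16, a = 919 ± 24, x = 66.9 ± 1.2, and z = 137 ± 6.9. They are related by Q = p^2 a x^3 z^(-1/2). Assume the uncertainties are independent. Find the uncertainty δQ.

1.39e+07

Q is a product of powers, so relative uncertainties combine in quadrature:
  (2·δp/p)² = (2×0.0920)² = 0.0338;  (1·δa/a)² = (1×0.0261)² = 0.000682;  (3·δx/x)² = (3×0.0179)² = 0.00290;  (−½·δz/z)² = (-0.5×0.0504)² = 0.000634
δQ/Q = √(0.0380) = 0.195
Q = 7.12e+07, so δQ = 0.195 × 7.12e+07 = 1.39e+07.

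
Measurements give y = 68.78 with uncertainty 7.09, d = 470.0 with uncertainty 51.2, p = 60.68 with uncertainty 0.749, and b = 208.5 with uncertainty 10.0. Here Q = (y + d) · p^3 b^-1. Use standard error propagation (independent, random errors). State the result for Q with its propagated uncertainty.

Let u = y + d = 538.8. δu = √(δy² + δd²) = √(50.3 + 2620) = 51.7, so δu/u = 0.0959.
Q is then a monomial in u, p, b:
δQ/Q = √((δu/u)² + (3·δp/p)² + (-1·δb/b)²) = √(0.00920 + 0.00137 + 0.00230) = 0.113
Q = 577400, so δQ = 0.113 × 577400 = 65500.

577400 ± 65500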